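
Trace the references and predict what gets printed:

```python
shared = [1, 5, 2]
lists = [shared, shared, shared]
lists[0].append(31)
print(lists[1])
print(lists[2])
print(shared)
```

Key concept: list of same reference.
Step by step:
`shared = [1, 5, 2]` → shared = [1, 5, 2]
`lists = [shared, shared, shared]` → lists = [[1, 5, 2], [1, 5, 2], [1, 5, 2]]
`lists[0].append(31)` → shared = [1, 5, 2, 31]; lists = [[1, 5, 2, 31], [1, 5, 2, 31], [1, 5, 2, 31]]
`print(lists[1])` → prints [1, 5, 2, 31]
`print(lists[2])` → prints [1, 5, 2, 31]
`print(shared)` → prints [1, 5, 2, 31]

Answer:
[1, 5, 2, 31]
[1, 5, 2, 31]
[1, 5, 2, 31]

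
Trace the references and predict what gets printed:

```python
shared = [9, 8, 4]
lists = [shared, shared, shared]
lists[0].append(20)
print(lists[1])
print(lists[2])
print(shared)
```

Key concept: list of same reference.
Step by step:
`shared = [9, 8, 4]` → shared = [9, 8, 4]
`lists = [shared, shared, shared]` → lists = [[9, 8, 4], [9, 8, 4], [9, 8, 4]]
`lists[0].append(20)` → shared = [9, 8, 4, 20]; lists = [[9, 8, 4, 20], [9, 8, 4, 20], [9, 8, 4, 20]]
`print(lists[1])` → prints [9, 8, 4, 20]
`print(lists[2])` → prints [9, 8, 4, 20]
`print(shared)` → prints [9, 8, 4, 20]

Answer:
[9, 8, 4, 20]
[9, 8, 4, 20]
[9, 8, 4, 20]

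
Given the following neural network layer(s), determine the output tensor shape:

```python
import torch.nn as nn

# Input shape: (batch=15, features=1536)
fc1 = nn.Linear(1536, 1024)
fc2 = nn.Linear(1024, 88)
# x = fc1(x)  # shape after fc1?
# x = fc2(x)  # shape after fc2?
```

Input: (15, 1536) -> after fc1: (15, 1024) -> Output: (15, 88)

Answer: (15, 88)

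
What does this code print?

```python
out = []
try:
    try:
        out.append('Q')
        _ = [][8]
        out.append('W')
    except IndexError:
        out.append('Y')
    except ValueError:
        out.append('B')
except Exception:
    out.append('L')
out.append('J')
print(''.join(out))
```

Execution trace: 'Q' (inner try body) → 'Y' (inner except IndexError) → 'J' (after the try/except). Output: QYJ

Answer: QYJ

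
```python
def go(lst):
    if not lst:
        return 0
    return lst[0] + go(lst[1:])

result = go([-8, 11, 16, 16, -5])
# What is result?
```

(-8) + 11 + 16 + 16 + (-5) + 0 = 30

Answer: 30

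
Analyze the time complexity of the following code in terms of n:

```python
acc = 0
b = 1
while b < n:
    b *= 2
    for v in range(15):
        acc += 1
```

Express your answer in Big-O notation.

Each loop level contributes: log n × 1. Multiplying the contributions gives O(log n).

Answer: O(log n)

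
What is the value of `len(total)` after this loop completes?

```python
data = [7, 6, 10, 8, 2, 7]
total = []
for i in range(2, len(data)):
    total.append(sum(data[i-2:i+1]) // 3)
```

Number of 3-element averages
`total` takes the values: [] → [7] → [7, 8] → [7, 8, 6] → [7, 8, 6, 5]
So `len(total)` = 4

Answer: 4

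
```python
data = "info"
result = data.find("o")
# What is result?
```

Trace:
`data = "info"` → data = 'info'
`result = data.find("o")` → result = 3
So result = 3

Answer: 3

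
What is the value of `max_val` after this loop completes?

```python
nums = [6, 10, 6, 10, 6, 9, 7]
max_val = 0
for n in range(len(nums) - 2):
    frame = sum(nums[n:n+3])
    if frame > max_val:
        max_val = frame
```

Max sum of 3-element window in [6, 10, 6, 10, 6, 9, 7]
`max_val` takes the values: 0 → 22 → 26

Answer: 26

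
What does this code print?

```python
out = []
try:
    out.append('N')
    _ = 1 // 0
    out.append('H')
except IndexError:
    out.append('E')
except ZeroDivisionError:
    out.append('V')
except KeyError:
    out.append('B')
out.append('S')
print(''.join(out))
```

Execution trace: 'N' (try body) → 'V' (except ZeroDivisionError) → 'S' (after the try/except). Output: NVS

Answer: NVS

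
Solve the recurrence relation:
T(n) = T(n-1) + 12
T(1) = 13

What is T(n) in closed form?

Unrolling: T(n) = T(1) + 12·(n-1) = 13 + 12(n-1) = 12n + 1.

Answer: T(n) = 12n + 1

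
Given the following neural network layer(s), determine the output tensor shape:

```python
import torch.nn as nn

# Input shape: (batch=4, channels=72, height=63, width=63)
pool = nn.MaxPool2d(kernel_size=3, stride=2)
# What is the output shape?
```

Input: (4, 72, 63, 63) -> Output: (4, 72, 31, 31)

Answer: (4, 72, 31, 31)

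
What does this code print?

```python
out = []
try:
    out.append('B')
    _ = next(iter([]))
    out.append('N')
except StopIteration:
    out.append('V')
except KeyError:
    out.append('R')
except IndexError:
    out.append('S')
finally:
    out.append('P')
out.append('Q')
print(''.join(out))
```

Execution trace: 'B' (try body) → 'V' (except StopIteration) → 'P' (finally) → 'Q' (after the try/except). Output: BVPQ

Answer: BVPQ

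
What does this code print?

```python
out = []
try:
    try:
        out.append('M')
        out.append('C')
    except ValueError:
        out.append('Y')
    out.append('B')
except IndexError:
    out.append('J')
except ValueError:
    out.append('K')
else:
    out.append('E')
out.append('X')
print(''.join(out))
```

Execution trace: 'M' (inner try body) → 'C' (inner try body, no exception) → 'B' (try body, no exception) → 'E' (else) → 'X' (after the try/except). Output: MCBEX

Answer: MCBEX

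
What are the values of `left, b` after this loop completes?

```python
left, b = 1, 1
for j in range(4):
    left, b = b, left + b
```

Fibonacci: after 4 iterations
`left, b` takes the values: (1, 1) → (1, 2) → (2, 3) → (3, 5) → (5, 8)

Answer: 5, 8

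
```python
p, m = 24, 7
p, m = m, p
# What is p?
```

Trace:
`p, m = 24, 7` → p = 24; m = 7
`p, m = m, p` → p = 7; m = 24
So p = 7

Answer: 7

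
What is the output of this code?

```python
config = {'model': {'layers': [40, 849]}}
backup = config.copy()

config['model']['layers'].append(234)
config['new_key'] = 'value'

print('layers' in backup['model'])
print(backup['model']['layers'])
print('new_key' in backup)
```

Key concept: shallow copy gotcha with nested dict.
Step by step:
`config = {'model': {'layers': [40, 849]}}` → config = {'model': {'layers': [40, 849]}}
`backup = config.copy()` → backup = {'model': {'layers': [40, 849]}}
`config['model']['layers'].append(234)` → config = {'model': {'layers': [40, 849, 234]}}; backup = {'model': {'layers': [40, 849, 234]}}
`config['new_key'] = 'value'` → config = {'model': {'layers': [40, 849, 234]}, 'new_key': 'value'}
`print('layers' in backup['model'])` → prints True
`print(backup['model']['layers'])` → prints [40, 849, 234]
`print('new_key' in backup)` → prints False

Answer:
True
[40, 849, 234]
False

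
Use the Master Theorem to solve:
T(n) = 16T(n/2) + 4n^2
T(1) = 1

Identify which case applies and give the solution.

a=16, b=2, f(n)=4n^2. log_2(16) = 4. Since c=2 < 4, Case 1 applies: T(n) = Θ(n^log_b(a)) = O(n^4).

Answer: O(n^4) - Case 1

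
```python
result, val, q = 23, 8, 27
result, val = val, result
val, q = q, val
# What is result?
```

Trace:
`result, val, q = 23, 8, 27` → result = 23; val = 8; q = 27
`result, val = val, result` → result = 8; val = 23
`val, q = q, val` → val = 27; q = 23
So result = 8

Answer: 8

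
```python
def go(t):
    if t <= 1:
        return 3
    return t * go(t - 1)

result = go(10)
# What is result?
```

go(10) = 10 * 9 * 8 * 7 * 6 * 5 * 4 * 3 * 2 * 3 = 10886400

Answer: 10886400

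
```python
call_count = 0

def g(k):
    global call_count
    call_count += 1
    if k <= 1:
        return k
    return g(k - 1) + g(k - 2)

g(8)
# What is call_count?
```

Calls(k) = 1 + Calls(k-1) + Calls(k-2); Calls(0)=Calls(1)=1. For k=8 this gives 67.

Answer: 67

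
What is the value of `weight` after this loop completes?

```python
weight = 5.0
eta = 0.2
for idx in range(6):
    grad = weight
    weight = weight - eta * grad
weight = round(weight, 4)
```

Gradient descent: w = 5.0 * (1 - 0.2)^6
`weight` takes the values: 5.0 → 4.0 → 3.2 → 2.56 → 2.048 → 1.6384 → 1.31072 → 1.3107

Answer: 1.3107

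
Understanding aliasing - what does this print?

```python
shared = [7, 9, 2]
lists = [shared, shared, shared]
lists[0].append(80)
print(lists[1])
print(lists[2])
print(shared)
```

Key concept: list of same reference.
Step by step:
`shared = [7, 9, 2]` → shared = [7, 9, 2]
`lists = [shared, shared, shared]` → lists = [[7, 9, 2], [7, 9, 2], [7, 9, 2]]
`lists[0].append(80)` → shared = [7, 9, 2, 80]; lists = [[7, 9, 2, 80], [7, 9, 2, 80], [7, 9, 2, 80]]
`print(lists[1])` → prints [7, 9, 2, 80]
`print(lists[2])` → prints [7, 9, 2, 80]
`print(shared)` → prints [7, 9, 2, 80]

Answer:
[7, 9, 2, 80]
[7, 9, 2, 80]
[7, 9, 2, 80]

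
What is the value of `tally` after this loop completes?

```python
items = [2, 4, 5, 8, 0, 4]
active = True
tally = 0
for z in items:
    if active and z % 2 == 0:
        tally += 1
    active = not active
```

Count even values at even positions
`tally` takes the values: 0 → 1 → 2

Answer: 2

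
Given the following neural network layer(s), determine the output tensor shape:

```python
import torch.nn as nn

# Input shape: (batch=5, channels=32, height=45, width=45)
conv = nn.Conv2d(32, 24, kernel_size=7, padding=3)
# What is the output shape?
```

Input: (5, 32, 45, 45) -> Output: (5, 24, 45, 45)

Answer: (5, 24, 45, 45)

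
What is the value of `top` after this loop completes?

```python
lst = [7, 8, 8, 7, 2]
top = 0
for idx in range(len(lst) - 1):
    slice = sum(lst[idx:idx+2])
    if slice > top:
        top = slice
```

Max sum of 2-element window in [7, 8, 8, 7, 2]
`top` takes the values: 0 → 15 → 16

Answer: 16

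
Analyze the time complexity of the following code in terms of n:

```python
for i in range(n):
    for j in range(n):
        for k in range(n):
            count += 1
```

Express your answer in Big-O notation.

This is Triple nested loop. Time complexity: O(n³).

Answer: O(n³)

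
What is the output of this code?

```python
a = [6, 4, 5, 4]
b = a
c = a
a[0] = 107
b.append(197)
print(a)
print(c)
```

Key concept: multiple aliases.
Step by step:
`a = [6, 4, 5, 4]` → a = [6, 4, 5, 4]
`b = a` → b = [6, 4, 5, 4] (same object as a)
`c = a` → c = [6, 4, 5, 4] (same object as a, b)
`a[0] = 107` → a = [107, 4, 5, 4] (same object as b, c); b = [107, 4, 5, 4] (same object as a, c); c = [107, 4, 5, 4] (same object as a, b)
`b.append(197)` → a = [107, 4, 5, 4, 197] (same object as b, c); b = [107, 4, 5, 4, 197] (same object as a, c); c = [107, 4, 5, 4, 197] (same object as a, b)
`print(a)` → prints [107, 4, 5, 4, 197]
`print(c)` → prints [107, 4, 5, 4, 197]

Answer:
[107, 4, 5, 4, 197]
[107, 4, 5, 4, 197]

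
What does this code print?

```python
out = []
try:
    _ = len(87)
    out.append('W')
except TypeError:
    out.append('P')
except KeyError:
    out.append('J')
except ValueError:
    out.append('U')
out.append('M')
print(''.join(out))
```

Execution trace: 'P' (except TypeError) → 'M' (after the try/except). Output: PM

Answer: PM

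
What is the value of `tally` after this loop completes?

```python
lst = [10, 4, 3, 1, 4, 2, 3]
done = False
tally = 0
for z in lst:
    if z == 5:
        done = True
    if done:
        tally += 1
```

Count elements after first 5 in [10, 4, 3, 1, 4, 2, 3]
`tally` takes the values: 0

Answer: 0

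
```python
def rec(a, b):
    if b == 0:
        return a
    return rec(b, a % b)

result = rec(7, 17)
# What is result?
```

rec(7, 17) -> rec(17, 7) -> rec(7, 3) -> rec(3, 1) -> rec(1, 0) -> 1

Answer: 1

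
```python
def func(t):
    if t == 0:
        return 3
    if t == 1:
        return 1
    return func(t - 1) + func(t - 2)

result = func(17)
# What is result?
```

Build up from base cases: func(0)=3, func(1)=1, func(2)=4, func(3)=5, func(4)=9, func(5)=14, func(6)=23, ..., func(17)=4558

Answer: 4558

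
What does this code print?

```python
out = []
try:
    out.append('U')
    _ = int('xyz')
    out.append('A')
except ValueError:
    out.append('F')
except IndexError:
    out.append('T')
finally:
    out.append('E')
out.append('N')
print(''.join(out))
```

Execution trace: 'U' (try body) → 'F' (except ValueError) → 'E' (finally) → 'N' (after the try/except). Output: UFEN

Answer: UFEN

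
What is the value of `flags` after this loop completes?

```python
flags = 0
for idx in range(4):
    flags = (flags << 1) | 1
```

Build 4 consecutive 1-bits: 0b1111
`flags` takes the values: 0 → 1 → 3 → 7 → 15

Answer: 15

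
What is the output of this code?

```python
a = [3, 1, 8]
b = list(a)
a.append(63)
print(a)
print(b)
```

Key concept: list() constructor creates copy.
Step by step:
`a = [3, 1, 8]` → a = [3, 1, 8]
`b = list(a)` → b = [3, 1, 8]
`a.append(63)` → a = [3, 1, 8, 63]
`print(a)` → prints [3, 1, 8, 63]
`print(b)` → prints [3, 1, 8]

Answer:
[3, 1, 8, 63]
[3, 1, 8]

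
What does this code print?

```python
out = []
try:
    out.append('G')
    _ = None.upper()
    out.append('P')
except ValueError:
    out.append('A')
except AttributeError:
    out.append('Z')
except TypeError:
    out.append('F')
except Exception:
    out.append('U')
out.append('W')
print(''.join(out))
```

Execution trace: 'G' (try body) → 'Z' (except AttributeError) → 'W' (after the try/except). Output: GZW

Answer: GZW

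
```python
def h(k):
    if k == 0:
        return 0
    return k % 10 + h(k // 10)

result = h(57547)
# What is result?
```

Sum of digits of 57547: 7 + 4 + 5 + 7 + 5 = 28

Answer: 28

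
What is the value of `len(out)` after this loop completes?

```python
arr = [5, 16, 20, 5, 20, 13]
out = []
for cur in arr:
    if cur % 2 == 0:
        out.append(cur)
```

Count even numbers in [5, 16, 20, 5, 20, 13]
`out` takes the values: [] → [16] → [16, 20] → [16, 20, 20]
So `len(out)` = 3

Answer: 3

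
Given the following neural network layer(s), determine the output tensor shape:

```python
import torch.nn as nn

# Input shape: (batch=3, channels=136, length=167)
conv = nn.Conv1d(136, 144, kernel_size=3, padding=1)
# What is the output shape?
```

Input: (3, 136, 167) -> Output: (3, 144, 167)

Answer: (3, 144, 167)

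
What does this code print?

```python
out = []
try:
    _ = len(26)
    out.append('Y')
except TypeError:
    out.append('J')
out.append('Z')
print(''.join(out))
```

Execution trace: 'J' (except TypeError) → 'Z' (after the try/except). Output: JZ

Answer: JZ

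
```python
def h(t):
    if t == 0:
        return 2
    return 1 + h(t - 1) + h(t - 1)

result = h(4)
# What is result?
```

h(t) = 1 + 2·h(t-1), h(0)=2. Closed form: (2+1)·2^4 - 1 = 47.

Answer: 47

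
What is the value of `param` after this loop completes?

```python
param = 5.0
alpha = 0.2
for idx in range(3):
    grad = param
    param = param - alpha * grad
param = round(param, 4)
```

Gradient descent: w = 5.0 * (1 - 0.2)^3
`param` takes the values: 5.0 → 4.0 → 3.2 → 2.56

Answer: 2.56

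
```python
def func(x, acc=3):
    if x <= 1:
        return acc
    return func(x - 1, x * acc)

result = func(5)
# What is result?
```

Accumulator trace (n, acc): (5, 3) -> (4, 15) -> (3, 60) -> (2, 180) -> (1, 360) -> return 360

Answer: 360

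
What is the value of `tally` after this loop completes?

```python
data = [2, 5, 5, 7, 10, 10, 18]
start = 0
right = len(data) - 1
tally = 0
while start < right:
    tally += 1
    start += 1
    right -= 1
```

Iterations until pointers meet (list length 7)
`tally` takes the values: 0 → 1 → 2 → 3

Answer: 3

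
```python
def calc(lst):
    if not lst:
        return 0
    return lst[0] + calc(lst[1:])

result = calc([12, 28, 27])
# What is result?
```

12 + 28 + 27 + 0 = 67

Answer: 67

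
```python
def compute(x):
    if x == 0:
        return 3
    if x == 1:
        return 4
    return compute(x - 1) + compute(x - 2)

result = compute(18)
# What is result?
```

Build up from base cases: compute(0)=3, compute(1)=4, compute(2)=7, compute(3)=11, compute(4)=18, compute(5)=29, compute(6)=47, ..., compute(18)=15127

Answer: 15127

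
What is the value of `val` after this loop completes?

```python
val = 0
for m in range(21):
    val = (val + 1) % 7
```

Increment mod 7, 21 times = 0
`val` takes the values: 0 → 1 → 2 → 3 → 4 → 5 → 6 → 0 → 1 → 2 → 3 → 4 → 5 → 6 → 0 → 1 → 2 → 3 → 4 → 5 → 6 → 0

Answer: 0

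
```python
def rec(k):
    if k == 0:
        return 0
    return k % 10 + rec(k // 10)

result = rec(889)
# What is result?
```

Sum of digits of 889: 9 + 8 + 8 = 25

Answer: 25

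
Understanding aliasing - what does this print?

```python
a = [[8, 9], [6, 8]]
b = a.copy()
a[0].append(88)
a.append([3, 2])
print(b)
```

Key concept: shallow copy with nested lists.
Step by step:
`a = [[8, 9], [6, 8]]` → a = [[8, 9], [6, 8]]
`b = a.copy()` → b = [[8, 9], [6, 8]]
`a[0].append(88)` → a = [[8, 9, 88], [6, 8]]; b = [[8, 9, 88], [6, 8]]
`a.append([3, 2])` → a = [[8, 9, 88], [6, 8], [3, 2]]
`print(b)` → prints [[8, 9, 88], [6, 8]]

Answer: [[8, 9, 88], [6, 8]]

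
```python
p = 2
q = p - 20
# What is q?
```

Trace:
`p = 2` → p = 2
`q = p - 20` → q = -18
So q = -18

Answer: -18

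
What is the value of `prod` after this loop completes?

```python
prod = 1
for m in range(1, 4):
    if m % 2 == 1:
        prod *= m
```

Product of odd numbers 1 to 3
`prod` takes the values: 1 → 3

Answer: 3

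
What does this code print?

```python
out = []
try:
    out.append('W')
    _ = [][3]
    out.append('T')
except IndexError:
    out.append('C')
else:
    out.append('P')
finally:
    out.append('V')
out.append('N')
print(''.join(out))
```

Execution trace: 'W' (try body) → 'C' (except IndexError) → 'V' (finally) → 'N' (after the try/except). Output: WCVN

Answer: WCVN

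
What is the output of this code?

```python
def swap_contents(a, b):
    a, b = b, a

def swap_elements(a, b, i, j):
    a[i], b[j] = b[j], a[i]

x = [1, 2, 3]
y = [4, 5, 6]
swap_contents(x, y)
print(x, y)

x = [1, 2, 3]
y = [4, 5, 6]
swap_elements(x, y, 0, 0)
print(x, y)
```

Key concept: parameter rebinding vs mutation.
Step by step:
`x = [1, 2, 3]` → x = [1, 2, 3]
`y = [4, 5, 6]` → y = [4, 5, 6]
`swap_contents(x, y)` → no visible change to tracked variables
`print(x, y)` → prints [1, 2, 3] [4, 5, 6]
`x = [1, 2, 3]` → x = [1, 2, 3]
`y = [4, 5, 6]` → y = [4, 5, 6]
`swap_elements(x, y, 0, 0)` → x = [4, 2, 3]; y = [1, 5, 6]
`print(x, y)` → prints [4, 2, 3] [1, 5, 6]

Answer:
[1, 2, 3] [4, 5, 6]
[4, 2, 3] [1, 5, 6]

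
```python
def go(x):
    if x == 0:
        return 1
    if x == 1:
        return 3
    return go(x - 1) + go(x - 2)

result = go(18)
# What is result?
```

Build up from base cases: go(0)=1, go(1)=3, go(2)=4, go(3)=7, go(4)=11, go(5)=18, go(6)=29, ..., go(18)=9349

Answer: 9349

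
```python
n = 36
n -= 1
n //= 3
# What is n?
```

Trace:
`n = 36` → n = 36
`n -= 1` → n = 35
`n //= 3` → n = 11
So n = 11

Answer: 11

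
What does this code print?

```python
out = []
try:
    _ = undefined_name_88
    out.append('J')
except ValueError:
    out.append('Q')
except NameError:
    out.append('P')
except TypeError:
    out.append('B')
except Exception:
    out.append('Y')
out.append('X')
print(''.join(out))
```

Execution trace: 'P' (except NameError) → 'X' (after the try/except). Output: PX

Answer: PX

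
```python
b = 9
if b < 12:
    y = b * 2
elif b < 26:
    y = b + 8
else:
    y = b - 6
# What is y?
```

Trace:
`b = 9` → b = 9
`if b < 12: ...` → b < 12 is True → y = 18
So y = 18

Answer: 18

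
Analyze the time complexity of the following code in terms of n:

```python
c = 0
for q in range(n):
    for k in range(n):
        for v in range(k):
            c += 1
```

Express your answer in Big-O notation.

Each loop level contributes: n × n × n. Multiplying the contributions gives O(n^3).

Answer: O(n^3)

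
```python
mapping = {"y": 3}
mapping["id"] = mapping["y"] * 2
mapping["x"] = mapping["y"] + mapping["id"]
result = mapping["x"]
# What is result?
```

Trace:
`mapping = {"y": 3}` → mapping = {'y': 3}
`mapping["id"] = mapping["y"] * 2` → mapping = {'y': 3, 'id': 6}
`mapping["x"] = mapping["y"] + mapping["id"]` → mapping = {'y': 3, 'id': 6, 'x': 9}
`result = mapping["x"]` → result = 9
So result = 9

Answer: 9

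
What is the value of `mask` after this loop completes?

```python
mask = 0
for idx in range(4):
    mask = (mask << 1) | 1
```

Build 4 consecutive 1-bits: 0b1111
`mask` takes the values: 0 → 1 → 3 → 7 → 15

Answer: 15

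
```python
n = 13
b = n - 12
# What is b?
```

Trace:
`n = 13` → n = 13
`b = n - 12` → b = 1
So b = 1

Answer: 1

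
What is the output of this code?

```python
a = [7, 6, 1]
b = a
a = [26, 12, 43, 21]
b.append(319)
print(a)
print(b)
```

Key concept: rebinding vs mutation: a is rebound to a new list, b still points at the original.
Step by step:
`a = [7, 6, 1]` → a = [7, 6, 1]
`b = a` → b = [7, 6, 1] (same object as a)
`a = [26, 12, 43, 21]` → a = [26, 12, 43, 21]
`b.append(319)` → b = [7, 6, 1, 319]
`print(a)` → prints [26, 12, 43, 21]
`print(b)` → prints [7, 6, 1, 319]

Answer:
[26, 12, 43, 21]
[7, 6, 1, 319]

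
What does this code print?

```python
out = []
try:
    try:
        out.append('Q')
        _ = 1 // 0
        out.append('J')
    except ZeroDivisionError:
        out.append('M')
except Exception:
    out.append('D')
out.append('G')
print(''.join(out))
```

Execution trace: 'Q' (inner try body) → 'M' (inner except ZeroDivisionError) → 'G' (after the try/except). Output: QMG

Answer: QMG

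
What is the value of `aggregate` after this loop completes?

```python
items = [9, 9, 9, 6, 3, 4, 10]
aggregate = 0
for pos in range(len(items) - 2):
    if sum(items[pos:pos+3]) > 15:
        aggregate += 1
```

Count windows with sum > 15
`aggregate` takes the values: 0 → 1 → 2 → 3 → 4

Answer: 4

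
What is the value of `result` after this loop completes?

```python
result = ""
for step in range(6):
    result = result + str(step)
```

Concatenate digits 0 to 5
`result` takes the values: "" → "0" → "01" → "012" → "0123" → "01234" → "012345"

Answer: "012345"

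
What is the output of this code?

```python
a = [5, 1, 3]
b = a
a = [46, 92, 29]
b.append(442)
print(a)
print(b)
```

Key concept: rebinding vs mutation: a is rebound to a new list, b still points at the original.
Step by step:
`a = [5, 1, 3]` → a = [5, 1, 3]
`b = a` → b = [5, 1, 3] (same object as a)
`a = [46, 92, 29]` → a = [46, 92, 29]
`b.append(442)` → b = [5, 1, 3, 442]
`print(a)` → prints [46, 92, 29]
`print(b)` → prints [5, 1, 3, 442]

Answer:
[46, 92, 29]
[5, 1, 3, 442]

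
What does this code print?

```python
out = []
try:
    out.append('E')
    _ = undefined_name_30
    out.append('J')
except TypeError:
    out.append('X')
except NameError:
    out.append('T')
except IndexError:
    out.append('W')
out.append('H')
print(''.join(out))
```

Execution trace: 'E' (try body) → 'T' (except NameError) → 'H' (after the try/except). Output: ETH

Answer: ETH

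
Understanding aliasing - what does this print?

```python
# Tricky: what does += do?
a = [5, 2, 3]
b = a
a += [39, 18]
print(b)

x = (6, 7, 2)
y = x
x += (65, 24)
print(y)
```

Key concept: += behavior differs for mutable vs immutable.
Step by step:
`a = [5, 2, 3]` → a = [5, 2, 3]
`b = a` → b = [5, 2, 3] (same object as a)
`a += [39, 18]` → a = [5, 2, 3, 39, 18] (same object as b); b = [5, 2, 3, 39, 18] (same object as a)
`print(b)` → prints [5, 2, 3, 39, 18]
`x = (6, 7, 2)` → x = (6, 7, 2)
`y = x` → y = (6, 7, 2)
`x += (65, 24)` → x = (6, 7, 2, 65, 24)
`print(y)` → prints (6, 7, 2)

Answer:
[5, 2, 3, 39, 18]
(6, 7, 2)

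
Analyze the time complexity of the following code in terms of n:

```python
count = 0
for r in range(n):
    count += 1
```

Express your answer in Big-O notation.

Each loop level contributes: n. Multiplying the contributions gives O(n).

Answer: O(n)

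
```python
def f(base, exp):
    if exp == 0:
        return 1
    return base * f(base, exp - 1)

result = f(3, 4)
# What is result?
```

f(3, 4) = 3 * 3 * 3 * 3 = 81

Answer: 81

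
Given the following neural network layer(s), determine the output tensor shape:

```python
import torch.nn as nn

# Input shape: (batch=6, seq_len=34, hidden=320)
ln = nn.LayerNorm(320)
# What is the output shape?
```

Input: (6, 34, 320) -> Output: (6, 34, 320)

Answer: (6, 34, 320)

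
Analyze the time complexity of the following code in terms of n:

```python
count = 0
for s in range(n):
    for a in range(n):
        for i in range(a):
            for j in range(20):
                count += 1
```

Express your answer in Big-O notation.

Each loop level contributes: n × n × n × 1. Multiplying the contributions gives O(n^3).

Answer: O(n^3)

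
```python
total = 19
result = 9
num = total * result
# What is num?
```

Trace:
`total = 19` → total = 19
`result = 9` → result = 9
`num = total * result` → num = 171
So num = 171

Answer: 171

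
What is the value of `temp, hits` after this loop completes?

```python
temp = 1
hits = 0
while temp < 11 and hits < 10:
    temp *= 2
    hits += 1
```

Double until >= 11 or 10 iterations
`temp, hits` takes the values: (1, 0) → (2, 0) → (2, 1) → (4, 1) → (4, 2) → (8, 2) → (8, 3) → (16, 3) → (16, 4)

Answer: 16, 4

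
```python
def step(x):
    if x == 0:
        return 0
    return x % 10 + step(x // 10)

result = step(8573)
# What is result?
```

Sum of digits of 8573: 3 + 7 + 5 + 8 = 23

Answer: 23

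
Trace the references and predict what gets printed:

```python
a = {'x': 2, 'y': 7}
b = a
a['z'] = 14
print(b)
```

Key concept: dict aliasing.
Step by step:
`a = {'x': 2, 'y': 7}` → a = {'x': 2, 'y': 7}
`b = a` → b = {'x': 2, 'y': 7} (same object as a)
`a['z'] = 14` → a = {'x': 2, 'y': 7, 'z': 14} (same object as b); b = {'x': 2, 'y': 7, 'z': 14} (same object as a)
`print(b)` → prints {'x': 2, 'y': 7, 'z': 14}

Answer: {'x': 2, 'y': 7, 'z': 14}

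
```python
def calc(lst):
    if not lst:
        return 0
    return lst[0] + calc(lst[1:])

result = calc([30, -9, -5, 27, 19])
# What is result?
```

30 + (-9) + (-5) + 27 + 19 + 0 = 62

Answer: 62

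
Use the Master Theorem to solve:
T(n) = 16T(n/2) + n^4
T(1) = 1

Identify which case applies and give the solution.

a=16, b=2, f(n)=n^4. log_2(16) = 4. Since c=4 = 4, Case 2 applies: T(n) = Θ(n^log_b(a) · log n) = O(n^4 log n).

Answer: O(n^4 log n) - Case 2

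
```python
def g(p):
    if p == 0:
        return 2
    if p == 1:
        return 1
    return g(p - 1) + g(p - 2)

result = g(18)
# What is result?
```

Build up from base cases: g(0)=2, g(1)=1, g(2)=3, g(3)=4, g(4)=7, g(5)=11, g(6)=18, ..., g(18)=5778

Answer: 5778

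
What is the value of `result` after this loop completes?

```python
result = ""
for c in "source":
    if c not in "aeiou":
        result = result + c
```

Remove vowels from 'source'
`result` takes the values: "" → "s" → "sr" → "src"

Answer: "src"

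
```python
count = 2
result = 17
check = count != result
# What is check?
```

Trace:
`count = 2` → count = 2
`result = 17` → result = 17
`check = count != result` → check = True
So check = True

Answer: True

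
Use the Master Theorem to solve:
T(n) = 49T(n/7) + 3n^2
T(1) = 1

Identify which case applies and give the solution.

a=49, b=7, f(n)=3n^2. log_7(49) = 2. Since c=2 = 2, Case 2 applies: T(n) = Θ(n^log_b(a) · log n) = O(n^2 log n).

Answer: O(n^2 log n) - Case 2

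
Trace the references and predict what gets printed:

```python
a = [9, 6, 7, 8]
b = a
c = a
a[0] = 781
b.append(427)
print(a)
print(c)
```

Key concept: multiple aliases.
Step by step:
`a = [9, 6, 7, 8]` → a = [9, 6, 7, 8]
`b = a` → b = [9, 6, 7, 8] (same object as a)
`c = a` → c = [9, 6, 7, 8] (same object as a, b)
`a[0] = 781` → a = [781, 6, 7, 8] (same object as b, c); b = [781, 6, 7, 8] (same object as a, c); c = [781, 6, 7, 8] (same object as a, b)
`b.append(427)` → a = [781, 6, 7, 8, 427] (same object as b, c); b = [781, 6, 7, 8, 427] (same object as a, c); c = [781, 6, 7, 8, 427] (same object as a, b)
`print(a)` → prints [781, 6, 7, 8, 427]
`print(c)` → prints [781, 6, 7, 8, 427]

Answer:
[781, 6, 7, 8, 427]
[781, 6, 7, 8, 427]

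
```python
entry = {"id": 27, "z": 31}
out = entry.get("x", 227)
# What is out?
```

Trace:
`entry = {"id": 27, "z": 31}` → entry = {'id': 27, 'z': 31}
`out = entry.get("x", 227)` → out = 227
So out = 227

Answer: 227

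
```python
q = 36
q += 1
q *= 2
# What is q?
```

Trace:
`q = 36` → q = 36
`q += 1` → q = 37
`q *= 2` → q = 74
So q = 74

Answer: 74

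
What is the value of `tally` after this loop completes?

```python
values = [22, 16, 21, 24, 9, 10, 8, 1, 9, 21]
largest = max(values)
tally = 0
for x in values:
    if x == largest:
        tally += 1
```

Count of max value 24 in [22, 16, 21, 24, 9, 10, 8, 1, 9, 21]
`tally` takes the values: 0 → 1

Answer: 1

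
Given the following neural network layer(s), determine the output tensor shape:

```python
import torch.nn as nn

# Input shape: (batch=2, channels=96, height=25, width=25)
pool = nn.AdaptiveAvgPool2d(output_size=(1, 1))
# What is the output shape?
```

Input: (2, 96, 25, 25) -> Output: (2, 96, 1, 1)

Answer: (2, 96, 1, 1)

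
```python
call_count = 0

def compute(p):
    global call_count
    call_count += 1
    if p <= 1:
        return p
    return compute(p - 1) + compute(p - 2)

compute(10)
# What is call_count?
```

Calls(p) = 1 + Calls(p-1) + Calls(p-2); Calls(0)=Calls(1)=1. For p=10 this gives 177.

Answer: 177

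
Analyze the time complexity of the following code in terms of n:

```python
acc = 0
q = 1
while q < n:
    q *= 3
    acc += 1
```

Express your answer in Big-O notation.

Each loop level contributes: log n. Multiplying the contributions gives O(log n).

Answer: O(log n)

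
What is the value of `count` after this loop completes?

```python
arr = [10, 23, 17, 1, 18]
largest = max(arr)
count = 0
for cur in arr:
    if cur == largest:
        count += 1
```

Count of max value 23 in [10, 23, 17, 1, 18]
`count` takes the values: 0 → 1

Answer: 1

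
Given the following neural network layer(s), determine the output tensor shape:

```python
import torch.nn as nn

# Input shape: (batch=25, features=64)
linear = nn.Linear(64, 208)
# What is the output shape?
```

Input: (25, 64) -> Output: (25, 208)

Answer: (25, 208)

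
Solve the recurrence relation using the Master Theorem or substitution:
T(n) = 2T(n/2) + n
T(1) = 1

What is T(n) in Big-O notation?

By Master Theorem: a=2, b=2, f(n)=n. Since log_2(2) = 1 and f(n) = Θ(n^1), Case 2 applies. T(n) = O(n log n).

Answer: O(n log n)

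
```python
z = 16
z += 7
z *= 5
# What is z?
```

Trace:
`z = 16` → z = 16
`z += 7` → z = 23
`z *= 5` → z = 115
So z = 115

Answer: 115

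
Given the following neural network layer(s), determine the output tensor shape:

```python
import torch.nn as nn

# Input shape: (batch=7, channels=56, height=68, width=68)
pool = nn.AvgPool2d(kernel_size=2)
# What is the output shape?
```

Input: (7, 56, 68, 68) -> Output: (7, 56, 34, 34)

Answer: (7, 56, 34, 34)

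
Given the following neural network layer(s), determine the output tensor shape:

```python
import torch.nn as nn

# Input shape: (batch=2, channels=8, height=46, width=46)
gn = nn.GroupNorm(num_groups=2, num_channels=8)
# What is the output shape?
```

Input: (2, 8, 46, 46) -> Output: (2, 8, 46, 46)

Answer: (2, 8, 46, 46)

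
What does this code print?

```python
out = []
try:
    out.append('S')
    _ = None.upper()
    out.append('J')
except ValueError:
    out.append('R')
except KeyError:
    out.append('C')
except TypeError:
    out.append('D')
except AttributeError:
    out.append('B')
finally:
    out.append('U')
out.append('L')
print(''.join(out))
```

Execution trace: 'S' (try body) → 'B' (except AttributeError) → 'U' (finally) → 'L' (after the try/except). Output: SBUL

Answer: SBUL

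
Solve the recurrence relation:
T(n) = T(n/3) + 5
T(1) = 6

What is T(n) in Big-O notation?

Each step divides n by 3 and adds 5. After log_3(n) steps we reach T(1)=6. So T(n) = 5·log_3(n) + 6 = O(log n).

Answer: O(log n)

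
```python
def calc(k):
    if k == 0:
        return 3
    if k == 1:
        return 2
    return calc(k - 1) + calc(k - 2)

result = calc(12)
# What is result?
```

Build up from base cases: calc(0)=3, calc(1)=2, calc(2)=5, calc(3)=7, calc(4)=12, calc(5)=19, calc(6)=31, ..., calc(12)=555

Answer: 555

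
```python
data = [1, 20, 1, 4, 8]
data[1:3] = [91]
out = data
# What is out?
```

Trace:
`data = [1, 20, 1, 4, 8]` → data = [1, 20, 1, 4, 8]
`data[1:3] = [91]` → data = [1, 91, 4, 8]
`out = data` → out = [1, 91, 4, 8]
So out = [1, 91, 4, 8]

Answer: [1, 91, 4, 8]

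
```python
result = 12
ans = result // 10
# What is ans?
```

Trace:
`result = 12` → result = 12
`ans = result // 10` → ans = 1
So ans = 1

Answer: 1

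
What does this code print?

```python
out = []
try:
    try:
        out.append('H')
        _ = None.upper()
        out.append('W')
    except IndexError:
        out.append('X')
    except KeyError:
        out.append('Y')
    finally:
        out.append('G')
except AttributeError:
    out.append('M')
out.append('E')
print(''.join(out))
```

Execution trace: 'H' (try body) → 'G' (finally) → 'M' (outer except AttributeError) → 'E' (after the try/except). Output: HGME

Answer: HGME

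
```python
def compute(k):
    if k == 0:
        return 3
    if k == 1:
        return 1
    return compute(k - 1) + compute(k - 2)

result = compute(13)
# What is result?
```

Build up from base cases: compute(0)=3, compute(1)=1, compute(2)=4, compute(3)=5, compute(4)=9, compute(5)=14, compute(6)=23, ..., compute(13)=665

Answer: 665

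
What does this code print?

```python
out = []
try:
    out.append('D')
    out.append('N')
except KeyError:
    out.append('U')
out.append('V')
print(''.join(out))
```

Execution trace: 'D' (try body) → 'N' (try body, no exception) → 'V' (after the try/except). Output: DNV

Answer: DNV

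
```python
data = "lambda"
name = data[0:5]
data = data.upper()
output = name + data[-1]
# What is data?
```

Trace:
`data = "lambda"` → data = 'lambda'
`name = data[0:5]` → name = 'lambd'
`data = data.upper()` → data = 'LAMBDA'
`output = name + data[-1]` → output = 'lambdA'
So data = 'LAMBDA'

Answer: 'LAMBDA'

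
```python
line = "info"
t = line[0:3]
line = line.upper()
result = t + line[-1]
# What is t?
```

Trace:
`line = "info"` → line = 'info'
`t = line[0:3]` → t = 'inf'
`line = line.upper()` → line = 'INFO'
`result = t + line[-1]` → result = 'infO'
So t = 'inf'

Answer: 'inf'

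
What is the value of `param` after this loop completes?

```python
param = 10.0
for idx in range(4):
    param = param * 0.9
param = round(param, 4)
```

Exponential decay: 10.0 * 0.9^4
`param` takes the values: 10.0 → 9.0 → 8.1 → 7.29 → 6.561

Answer: 6.561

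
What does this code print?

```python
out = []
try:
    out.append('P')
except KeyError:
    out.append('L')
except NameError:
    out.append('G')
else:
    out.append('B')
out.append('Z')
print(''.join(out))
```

Execution trace: 'P' (try body, no exception) → 'B' (else) → 'Z' (after the try/except). Output: PBZ

Answer: PBZ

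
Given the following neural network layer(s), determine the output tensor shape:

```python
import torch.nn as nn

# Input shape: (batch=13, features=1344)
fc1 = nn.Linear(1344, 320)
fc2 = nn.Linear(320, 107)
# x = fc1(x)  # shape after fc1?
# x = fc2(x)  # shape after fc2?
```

Input: (13, 1344) -> after fc1: (13, 320) -> Output: (13, 107)

Answer: (13, 107)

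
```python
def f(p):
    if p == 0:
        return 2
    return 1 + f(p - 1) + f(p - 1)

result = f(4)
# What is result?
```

f(p) = 1 + 2·f(p-1), f(0)=2. Closed form: (2+1)·2^4 - 1 = 47.

Answer: 47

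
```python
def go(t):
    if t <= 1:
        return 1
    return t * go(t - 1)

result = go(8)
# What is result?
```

go(8) = 8 * 7 * 6 * 5 * 4 * 3 * 2 * 1 = 40320

Answer: 40320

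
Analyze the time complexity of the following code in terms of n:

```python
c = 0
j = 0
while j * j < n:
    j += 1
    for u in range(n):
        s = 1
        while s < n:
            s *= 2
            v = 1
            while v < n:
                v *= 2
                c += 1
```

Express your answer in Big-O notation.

Each loop level contributes: √n × n × log n × log n. Multiplying the contributions gives O(n√n log² n).

Answer: O(n√n log² n)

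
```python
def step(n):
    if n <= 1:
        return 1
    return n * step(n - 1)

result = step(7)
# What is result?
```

step(7) = 7 * 6 * 5 * 4 * 3 * 2 * 1 = 5040

Answer: 5040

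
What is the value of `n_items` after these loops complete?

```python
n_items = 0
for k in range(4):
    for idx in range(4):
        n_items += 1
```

4 * 4 = 16
`n_items` takes the values: 0 → 1 → 2 → 3 → 4 → 5 → 6 → 7 → 8 → 9 → 10 → 11 → 12 → 13 → 14 → 15 → 16

Answer: 16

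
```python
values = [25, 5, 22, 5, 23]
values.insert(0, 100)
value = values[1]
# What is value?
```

Trace:
`values = [25, 5, 22, 5, 23]` → values = [25, 5, 22, 5, 23]
`values.insert(0, 100)` → values = [100, 25, 5, 22, 5, 23]
`value = values[1]` → value = 25
So value = 25

Answer: 25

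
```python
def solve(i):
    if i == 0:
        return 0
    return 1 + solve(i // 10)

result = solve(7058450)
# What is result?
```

Count of digits of 7058450: 7

Answer: 7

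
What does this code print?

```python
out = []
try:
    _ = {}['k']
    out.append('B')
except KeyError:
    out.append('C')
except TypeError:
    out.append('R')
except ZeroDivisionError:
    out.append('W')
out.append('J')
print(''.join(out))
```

Execution trace: 'C' (except KeyError) → 'J' (after the try/except). Output: CJ

Answer: CJ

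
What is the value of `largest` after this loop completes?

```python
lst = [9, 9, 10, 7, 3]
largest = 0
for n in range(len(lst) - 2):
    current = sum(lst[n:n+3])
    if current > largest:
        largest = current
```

Max sum of 3-element window in [9, 9, 10, 7, 3]
`largest` takes the values: 0 → 28

Answer: 28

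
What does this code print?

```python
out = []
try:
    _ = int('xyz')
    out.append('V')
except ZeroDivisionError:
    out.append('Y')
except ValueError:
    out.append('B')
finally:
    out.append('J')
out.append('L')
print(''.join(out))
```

Execution trace: 'B' (except ValueError) → 'J' (finally) → 'L' (after the try/except). Output: BJL

Answer: BJL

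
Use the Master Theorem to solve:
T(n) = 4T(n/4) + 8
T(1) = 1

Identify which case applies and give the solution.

a=4, b=4, f(n)=8. log_4(4) = 1. Since c=0 < 1, Case 1 applies: T(n) = Θ(n^log_b(a)) = O(n).

Answer: O(n) - Case 1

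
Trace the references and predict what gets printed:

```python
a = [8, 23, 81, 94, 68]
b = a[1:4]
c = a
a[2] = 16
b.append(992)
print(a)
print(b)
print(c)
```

Key concept: slice vs alias.
Step by step:
`a = [8, 23, 81, 94, 68]` → a = [8, 23, 81, 94, 68]
`b = a[1:4]` → b = [23, 81, 94]
`c = a` → c = [8, 23, 81, 94, 68] (same object as a)
`a[2] = 16` → a = [8, 23, 16, 94, 68] (same object as c); c = [8, 23, 16, 94, 68] (same object as a)
`b.append(992)` → b = [23, 81, 94, 992]
`print(a)` → prints [8, 23, 16, 94, 68]
`print(b)` → prints [23, 81, 94, 992]
`print(c)` → prints [8, 23, 16, 94, 68]

Answer:
[8, 23, 16, 94, 68]
[23, 81, 94, 992]
[8, 23, 16, 94, 68]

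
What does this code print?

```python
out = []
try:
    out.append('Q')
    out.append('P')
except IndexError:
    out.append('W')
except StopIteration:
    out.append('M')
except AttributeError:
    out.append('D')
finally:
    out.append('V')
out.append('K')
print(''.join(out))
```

Execution trace: 'Q' (try body) → 'P' (try body, no exception) → 'V' (finally) → 'K' (after the try/except). Output: QPVK

Answer: QPVK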